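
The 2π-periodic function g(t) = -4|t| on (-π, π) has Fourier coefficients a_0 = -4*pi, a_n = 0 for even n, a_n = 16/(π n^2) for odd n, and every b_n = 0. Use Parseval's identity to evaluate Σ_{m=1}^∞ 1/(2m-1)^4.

pi**4/96

Parseval: a_0^2/2 + Σ a_n^2 = (1/π) ∫_{-π}^{π} g(t)^2 dt = 32*pi**2/3.
Subtract a_0^2/2 = 8*pi**2: Σ a_n^2 = 8*pi**2/3.
Only odd n contribute, with a_n^2 = 256/(π^2 n^4), so Σ_{m≥1} 1/(2m-1)^4 = π^2·(8*pi**2/3)/256 = pi**4/96.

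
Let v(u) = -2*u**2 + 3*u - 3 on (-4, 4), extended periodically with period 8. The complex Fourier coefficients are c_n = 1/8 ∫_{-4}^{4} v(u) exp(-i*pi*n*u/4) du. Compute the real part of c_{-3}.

64/(9*pi**2)

Since v is real-valued, Re(c_{-3}) = 1/8 ∫_{-4}^{4} v(u) cos(-3*pi*u/4) du = a_{3}/2.
Integrating by parts twice (tabular method), an antiderivative of (-2*u**2 + 3*u - 3) cos(-3*pi*u/4) is -8*u**2*sin(3*pi*u/4)/(3*pi) + 4*u*sin(3*pi*u/4)/pi - 64*u*cos(3*pi*u/4)/(9*pi**2) - 4*sin(3*pi*u/4)/pi + 256*sin(3*pi*u/4)/(27*pi**3) + 16*cos(3*pi*u/4)/(3*pi**2); evaluating from -4 to 4: ∫_{-4}^{4} (-2*u**2 + 3*u - 3) cos(-3*pi*u/4) du = (208/(9*pi**2)) - (-304/(9*pi**2)) = 512/(9*pi**2).
Hence Re(c_{-3}) = (1/8)·(512/(9*pi**2)) = 64/(9*pi**2).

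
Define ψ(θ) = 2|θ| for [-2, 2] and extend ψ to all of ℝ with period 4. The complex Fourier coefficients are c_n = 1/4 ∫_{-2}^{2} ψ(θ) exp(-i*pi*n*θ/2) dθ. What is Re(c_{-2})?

Since ψ is real-valued, Re(c_{-2}) = 1/4 ∫_{-2}^{2} ψ(θ) cos(-pi*θ) dθ = a_{2}/2.
ψ is even and cos(-pi*θ) is even, so the integrand is even: ∫_{-2}^{2} ψ(θ) cos(-pi*θ) dθ = 2∫_0^{2} ψ(θ) cos(-pi*θ) dθ.
Integrating by parts (boundary term plus one more integral), an antiderivative of (2*θ) cos(-pi*θ) is 2*θ*sin(pi*θ)/pi + 2*cos(pi*θ)/pi**2; evaluating from 0 to 2: ∫_{0}^{2} (2*θ) cos(-pi*θ) dθ = (2/pi**2) - (2/pi**2) = 0.
So ∫_{-2}^{2} ψ(θ) cos(-pi*θ) dθ = 0.
Hence Re(c_{-2}) = (1/4)·(0) = 0.

0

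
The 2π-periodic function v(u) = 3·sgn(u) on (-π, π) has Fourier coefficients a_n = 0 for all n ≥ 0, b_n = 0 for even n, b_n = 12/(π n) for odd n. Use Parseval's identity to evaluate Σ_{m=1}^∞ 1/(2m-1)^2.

Parseval: Σ b_n^2 = (1/π) ∫_{-π}^{π} v(u)^2 du = 18.
Only odd n contribute, with b_n^2 = 144/(π^2 n^2), so Σ_{m≥1} 1/(2m-1)^2 = π^2·(18)/144 = pi**2/8.

pi**2/8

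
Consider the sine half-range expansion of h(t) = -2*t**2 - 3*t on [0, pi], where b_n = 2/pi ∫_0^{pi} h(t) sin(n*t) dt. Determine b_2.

3 + 2*pi

b_2 = 2/pi ∫_0^{pi} (-2*t**2 - 3*t) sin(2*t) dt.
Integrating by parts twice (tabular method), an antiderivative of (-2*t**2 - 3*t) sin(2*t) is t**2*cos(2*t) - t*sin(2*t) + 3*t*cos(2*t)/2 - 3*sin(2*t)/4 - cos(2*t)/2; evaluating from 0 to pi: ∫_{0}^{pi} (-2*t**2 - 3*t) sin(2*t) dt = (-1/2 + 3*pi/2 + pi**2) - (-1/2) = pi*(3 + 2*pi)/2.
Hence b_2 = (2/pi)·(pi*(3 + 2*pi)/2) = 3 + 2*pi.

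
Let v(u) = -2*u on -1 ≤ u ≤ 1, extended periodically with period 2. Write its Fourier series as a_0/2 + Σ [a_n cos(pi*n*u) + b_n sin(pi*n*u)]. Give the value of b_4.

1/pi

b_4 = ∫_{-1}^{1} v(u) sin(4*pi*u) du.
v is odd and sin(4*pi*u) is odd, so the integrand is even and b_4 = 2 ∫_0^{1} v(u) sin(4*pi*u) du.
Integrating by parts (boundary term plus one more integral), an antiderivative of (-2*u) sin(4*pi*u) is u*cos(4*pi*u)/(2*pi) - sin(4*pi*u)/(8*pi**2); evaluating from 0 to 1: ∫_{0}^{1} (-2*u) sin(4*pi*u) du = (1/(2*pi)) - (0) = 1/(2*pi).
Hence b_4 = 2·(1/(2*pi)) = 1/pi.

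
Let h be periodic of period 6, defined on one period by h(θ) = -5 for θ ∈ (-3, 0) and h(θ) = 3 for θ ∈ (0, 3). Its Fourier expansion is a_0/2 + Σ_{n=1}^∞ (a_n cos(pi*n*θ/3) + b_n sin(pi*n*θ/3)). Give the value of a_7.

0

a_7 = 1/3 ∫_{-3}^{3} h(θ) cos(7*pi*θ/3) dθ.
Split the integral at the breakpoints.
Directly, an antiderivative of (-5) cos(7*pi*θ/3) is -15*sin(7*pi*θ/3)/(7*pi); evaluating from -3 to 0: ∫_{-3}^{0} (-5) cos(7*pi*θ/3) dθ = (0) - (0) = 0.
Directly, an antiderivative of (3) cos(7*pi*θ/3) is 9*sin(7*pi*θ/3)/(7*pi); evaluating from 0 to 3: ∫_{0}^{3} (3) cos(7*pi*θ/3) dθ = (0) - (0) = 0.
Summing the pieces and multiplying by (1/3) gives a_7 = 0.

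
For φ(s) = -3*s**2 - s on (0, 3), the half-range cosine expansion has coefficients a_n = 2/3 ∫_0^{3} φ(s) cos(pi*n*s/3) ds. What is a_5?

24/(5*pi**2)

a_5 = 2/3 ∫_0^{3} (-3*s**2 - s) cos(5*pi*s/3) ds.
Integrating by parts twice (tabular method), an antiderivative of (-3*s**2 - s) cos(5*pi*s/3) is -9*s**2*sin(5*pi*s/3)/(5*pi) - 3*s*sin(5*pi*s/3)/(5*pi) - 54*s*cos(5*pi*s/3)/(25*pi**2) + 162*sin(5*pi*s/3)/(125*pi**3) - 9*cos(5*pi*s/3)/(25*pi**2); evaluating from 0 to 3: ∫_{0}^{3} (-3*s**2 - s) cos(5*pi*s/3) ds = (171/(25*pi**2)) - (-9/(25*pi**2)) = 36/(5*pi**2).
Hence a_5 = (2/3)·(36/(5*pi**2)) = 24/(5*pi**2).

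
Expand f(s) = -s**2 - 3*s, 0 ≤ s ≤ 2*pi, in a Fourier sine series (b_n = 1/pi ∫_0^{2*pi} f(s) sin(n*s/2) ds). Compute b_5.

4*(-50*pi**2 - 75*pi + 8)/(125*pi)

b_5 = 1/pi ∫_0^{2*pi} (-s**2 - 3*s) sin(5*s/2) ds.
Integrating by parts twice (tabular method), an antiderivative of (-s**2 - 3*s) sin(5*s/2) is 2*s**2*cos(5*s/2)/5 - 8*s*sin(5*s/2)/25 + 6*s*cos(5*s/2)/5 - 12*sin(5*s/2)/25 - 16*cos(5*s/2)/125; evaluating from 0 to 2*pi: ∫_{0}^{2*pi} (-s**2 - 3*s) sin(5*s/2) ds = (-8*pi**2/5 - 12*pi/5 + 16/125) - (-16/125) = -8*pi**2/5 - 12*pi/5 + 32/125.
Hence b_5 = (1/pi)·(-8*pi**2/5 - 12*pi/5 + 32/125) = 4*(-50*pi**2 - 75*pi + 8)/(125*pi).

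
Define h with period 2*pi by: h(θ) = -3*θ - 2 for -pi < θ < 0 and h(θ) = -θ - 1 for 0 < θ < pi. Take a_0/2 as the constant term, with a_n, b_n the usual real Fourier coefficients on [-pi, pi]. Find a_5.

-4/(25*pi)

a_5 = 1/pi ∫_{-pi}^{pi} h(θ) cos(5*θ) dθ.
Split the integral at the breakpoints.
Integrating by parts (boundary term plus one more integral), an antiderivative of (-3*θ - 2) cos(5*θ) is -3*θ*sin(5*θ)/5 - 2*sin(5*θ)/5 - 3*cos(5*θ)/25; evaluating from -pi to 0: ∫_{-pi}^{0} (-3*θ - 2) cos(5*θ) dθ = (-3/25) - (3/25) = -6/25.
Integrating by parts (boundary term plus one more integral), an antiderivative of (-θ - 1) cos(5*θ) is -θ*sin(5*θ)/5 - sin(5*θ)/5 - cos(5*θ)/25; evaluating from 0 to pi: ∫_{0}^{pi} (-θ - 1) cos(5*θ) dθ = (1/25) - (-1/25) = 2/25.
Summing the pieces and multiplying by (1/pi) gives a_5 = -4/(25*pi).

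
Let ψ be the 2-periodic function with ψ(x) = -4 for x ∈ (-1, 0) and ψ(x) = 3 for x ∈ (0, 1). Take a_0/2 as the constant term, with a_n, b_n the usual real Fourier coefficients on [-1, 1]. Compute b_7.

2/pi

b_7 = ∫_{-1}^{1} ψ(x) sin(7*pi*x) dx.
Split the integral at the breakpoints.
Directly, an antiderivative of (-4) sin(7*pi*x) is 4*cos(7*pi*x)/(7*pi); evaluating from -1 to 0: ∫_{-1}^{0} (-4) sin(7*pi*x) dx = (4/(7*pi)) - (-4/(7*pi)) = 8/(7*pi).
Directly, an antiderivative of (3) sin(7*pi*x) is -3*cos(7*pi*x)/(7*pi); evaluating from 0 to 1: ∫_{0}^{1} (3) sin(7*pi*x) dx = (3/(7*pi)) - (-3/(7*pi)) = 6/(7*pi).
Summing the pieces gives b_7 = 2/pi.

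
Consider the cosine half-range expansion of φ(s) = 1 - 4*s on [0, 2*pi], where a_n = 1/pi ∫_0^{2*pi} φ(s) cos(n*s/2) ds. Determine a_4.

a_4 = 1/pi ∫_0^{2*pi} (1 - 4*s) cos(2*s) ds.
Integrating by parts (boundary term plus one more integral), an antiderivative of (1 - 4*s) cos(2*s) is -2*s*sin(2*s) + sin(2*s)/2 - cos(2*s); evaluating from 0 to 2*pi: ∫_{0}^{2*pi} (1 - 4*s) cos(2*s) ds = (-1) - (-1) = 0.
Hence a_4 = (1/pi)·(0) = 0.

0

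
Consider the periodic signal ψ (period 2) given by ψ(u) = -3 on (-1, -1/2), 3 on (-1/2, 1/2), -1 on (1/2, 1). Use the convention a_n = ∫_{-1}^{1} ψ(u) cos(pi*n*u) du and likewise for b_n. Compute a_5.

a_5 = ∫_{-1}^{1} ψ(u) cos(5*pi*u) du.
Split the integral at the breakpoints.
Directly, an antiderivative of (-3) cos(5*pi*u) is -3*sin(5*pi*u)/(5*pi); evaluating from -1 to -1/2: ∫_{-1}^{-1/2} (-3) cos(5*pi*u) du = (3/(5*pi)) - (0) = 3/(5*pi).
Directly, an antiderivative of (3) cos(5*pi*u) is 3*sin(5*pi*u)/(5*pi); evaluating from -1/2 to 1/2: ∫_{-1/2}^{1/2} (3) cos(5*pi*u) du = (3/(5*pi)) - (-3/(5*pi)) = 6/(5*pi).
Directly, an antiderivative of (-1) cos(5*pi*u) is -sin(5*pi*u)/(5*pi); evaluating from 1/2 to 1: ∫_{1/2}^{1} (-1) cos(5*pi*u) du = (0) - (-1/(5*pi)) = 1/(5*pi).
Summing the pieces gives a_5 = 2/pi.

2/pi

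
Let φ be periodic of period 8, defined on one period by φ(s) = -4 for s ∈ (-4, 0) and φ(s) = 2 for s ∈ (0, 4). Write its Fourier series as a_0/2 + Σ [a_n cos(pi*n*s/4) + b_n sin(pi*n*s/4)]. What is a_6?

a_6 = 1/4 ∫_{-4}^{4} φ(s) cos(3*pi*s/2) ds.
Split the integral at the breakpoints.
Directly, an antiderivative of (-4) cos(3*pi*s/2) is -8*sin(3*pi*s/2)/(3*pi); evaluating from -4 to 0: ∫_{-4}^{0} (-4) cos(3*pi*s/2) ds = (0) - (0) = 0.
Directly, an antiderivative of (2) cos(3*pi*s/2) is 4*sin(3*pi*s/2)/(3*pi); evaluating from 0 to 4: ∫_{0}^{4} (2) cos(3*pi*s/2) ds = (0) - (0) = 0.
Summing the pieces and multiplying by (1/4) gives a_6 = 0.

0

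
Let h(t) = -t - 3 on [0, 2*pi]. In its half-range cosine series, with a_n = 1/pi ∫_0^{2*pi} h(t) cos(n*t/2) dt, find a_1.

8/pi

a_1 = 1/pi ∫_0^{2*pi} (-t - 3) cos(t/2) dt.
Integrating by parts (boundary term plus one more integral), an antiderivative of (-t - 3) cos(t/2) is -2*t*sin(t/2) - 6*sin(t/2) - 4*cos(t/2); evaluating from 0 to 2*pi: ∫_{0}^{2*pi} (-t - 3) cos(t/2) dt = (4) - (-4) = 8.
Hence a_1 = (1/pi)·(8) = 8/pi.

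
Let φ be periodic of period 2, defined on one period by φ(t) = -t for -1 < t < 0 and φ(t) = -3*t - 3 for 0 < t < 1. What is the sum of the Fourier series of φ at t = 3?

t = 3 differs from t = 1 by 1 full period(s), and the series is 2-periodic.
At t = 1 the one-sided limits are φ(1^-) = -6 and φ(1^+) = 1.
By Dirichlet's theorem the series converges to their average, [(-6) + (1)]/2 = -5/2.

-5/2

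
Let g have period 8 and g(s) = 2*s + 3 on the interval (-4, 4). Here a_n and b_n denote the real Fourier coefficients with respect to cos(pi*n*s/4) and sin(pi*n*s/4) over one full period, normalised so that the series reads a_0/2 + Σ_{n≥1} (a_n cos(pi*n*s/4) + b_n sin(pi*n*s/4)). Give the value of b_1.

16/pi

b_1 = 1/4 ∫_{-4}^{4} g(s) sin(pi*s/4) ds.
Integrating by parts (boundary term plus one more integral), an antiderivative of (2*s + 3) sin(pi*s/4) is -8*s*cos(pi*s/4)/pi + 32*sin(pi*s/4)/pi**2 - 12*cos(pi*s/4)/pi; evaluating from -4 to 4: ∫_{-4}^{4} (2*s + 3) sin(pi*s/4) ds = (44/pi) - (-20/pi) = 64/pi.
Hence b_1 = (1/4)·(64/pi) = 16/pi.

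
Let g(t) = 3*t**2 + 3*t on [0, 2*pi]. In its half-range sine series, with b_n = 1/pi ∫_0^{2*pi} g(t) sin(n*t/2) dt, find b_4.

b_4 = 1/pi ∫_0^{2*pi} (3*t**2 + 3*t) sin(2*t) dt.
Integrating by parts twice (tabular method), an antiderivative of (3*t**2 + 3*t) sin(2*t) is -3*t**2*cos(2*t)/2 + 3*t*sin(2*t)/2 - 3*t*cos(2*t)/2 + 3*sin(2*t)/4 + 3*cos(2*t)/4; evaluating from 0 to 2*pi: ∫_{0}^{2*pi} (3*t**2 + 3*t) sin(2*t) dt = (-6*pi**2 - 3*pi + 3/4) - (3/4) = -3*pi*(1 + 2*pi).
Hence b_4 = (1/pi)·(-3*pi*(1 + 2*pi)) = -6*pi - 3.

-6*pi - 3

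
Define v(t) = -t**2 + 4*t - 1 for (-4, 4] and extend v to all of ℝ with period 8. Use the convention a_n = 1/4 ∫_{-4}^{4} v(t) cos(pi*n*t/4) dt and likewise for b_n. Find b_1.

32/pi

b_1 = 1/4 ∫_{-4}^{4} v(t) sin(pi*t/4) dt.
Integrating by parts twice (tabular method), an antiderivative of (-t**2 + 4*t - 1) sin(pi*t/4) is 4*t**2*cos(pi*t/4)/pi - 32*t*sin(pi*t/4)/pi**2 - 16*t*cos(pi*t/4)/pi + 64*sin(pi*t/4)/pi**2 - 128*cos(pi*t/4)/pi**3 + 4*cos(pi*t/4)/pi; evaluating from -4 to 4: ∫_{-4}^{4} (-t**2 + 4*t - 1) sin(pi*t/4) dt = (-4/pi + 128/pi**3) - (-132/pi + 128/pi**3) = 128/pi.
Hence b_1 = (1/4)·(128/pi) = 32/pi.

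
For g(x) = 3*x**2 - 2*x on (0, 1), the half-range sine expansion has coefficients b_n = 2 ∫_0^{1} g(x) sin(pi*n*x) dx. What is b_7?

2*(-12 + 49*pi**2)/(343*pi**3)

b_7 = 2 ∫_0^{1} (3*x**2 - 2*x) sin(7*pi*x) dx.
Integrating by parts twice (tabular method), an antiderivative of (3*x**2 - 2*x) sin(7*pi*x) is -3*x**2*cos(7*pi*x)/(7*pi) + 6*x*sin(7*pi*x)/(49*pi**2) + 2*x*cos(7*pi*x)/(7*pi) - 2*sin(7*pi*x)/(49*pi**2) + 6*cos(7*pi*x)/(343*pi**3); evaluating from 0 to 1: ∫_{0}^{1} (3*x**2 - 2*x) sin(7*pi*x) dx = ((-6 + 49*pi**2)/(343*pi**3)) - (6/(343*pi**3)) = (-12 + 49*pi**2)/(343*pi**3).
Hence b_7 = 2·((-12 + 49*pi**2)/(343*pi**3)) = 2*(-12 + 49*pi**2)/(343*pi**3).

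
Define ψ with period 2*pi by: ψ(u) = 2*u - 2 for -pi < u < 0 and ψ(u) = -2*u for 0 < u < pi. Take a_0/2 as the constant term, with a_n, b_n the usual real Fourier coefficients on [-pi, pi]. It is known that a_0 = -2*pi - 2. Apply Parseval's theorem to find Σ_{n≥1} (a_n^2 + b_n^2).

2 + 2*pi**2/3

Parseval: a_0^2/2 + Σ_{n≥1} (a_n^2+b_n^2) = 1/pi ∫_{-pi}^{pi} ψ(u)^2 du = 4 + 4*pi + 8*pi**2/3.
Subtract a_0^2/2 = 2*(1 + pi)**2: Σ (a_n^2+b_n^2) = 2 + 2*pi**2/3.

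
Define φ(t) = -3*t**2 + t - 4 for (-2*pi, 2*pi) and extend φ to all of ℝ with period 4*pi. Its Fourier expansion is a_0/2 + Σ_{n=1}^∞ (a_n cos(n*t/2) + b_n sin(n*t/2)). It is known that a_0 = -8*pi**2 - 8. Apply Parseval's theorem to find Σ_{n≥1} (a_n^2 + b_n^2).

Parseval: a_0^2/2 + Σ_{n≥1} (a_n^2+b_n^2) = (1/(2*pi)) ∫_{-2*pi}^{2*pi} φ(t)^2 dt = 32 + 200*pi**2/3 + 288*pi**4/5.
Subtract a_0^2/2 = 32*(1 + pi**2)**2: Σ (a_n^2+b_n^2) = 8*pi**2*(5 + 48*pi**2)/15.

8*pi**2*(5 + 48*pi**2)/15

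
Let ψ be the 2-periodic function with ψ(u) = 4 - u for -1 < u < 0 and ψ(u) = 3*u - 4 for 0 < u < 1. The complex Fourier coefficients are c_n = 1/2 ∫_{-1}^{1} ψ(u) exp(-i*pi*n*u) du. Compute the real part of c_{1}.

Since ψ is real-valued, Re(c_{1}) = 1/2 ∫_{-1}^{1} ψ(u) cos(pi*u) du = a_{1}/2.
Split the integral at the breakpoints.
Integrating by parts (boundary term plus one more integral), an antiderivative of (4 - u) cos(pi*u) is -u*sin(pi*u)/pi + 4*sin(pi*u)/pi - cos(pi*u)/pi**2; evaluating from -1 to 0: ∫_{-1}^{0} (4 - u) cos(pi*u) du = (-1/pi**2) - (pi**(-2)) = -2/pi**2.
Integrating by parts (boundary term plus one more integral), an antiderivative of (3*u - 4) cos(pi*u) is 3*u*sin(pi*u)/pi - 4*sin(pi*u)/pi + 3*cos(pi*u)/pi**2; evaluating from 0 to 1: ∫_{0}^{1} (3*u - 4) cos(pi*u) du = (-3/pi**2) - (3/pi**2) = -6/pi**2.
So ∫_{-1}^{1} ψ(u) cos(pi*u) du = -8/pi**2.
Hence Re(c_{1}) = (1/2)·(-8/pi**2) = -4/pi**2.

-4/pi**2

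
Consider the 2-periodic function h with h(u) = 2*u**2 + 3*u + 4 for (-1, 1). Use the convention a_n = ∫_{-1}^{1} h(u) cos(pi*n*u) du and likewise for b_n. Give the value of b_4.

b_4 = ∫_{-1}^{1} h(u) sin(4*pi*u) du.
Integrating by parts twice (tabular method), an antiderivative of (2*u**2 + 3*u + 4) sin(4*pi*u) is -u**2*cos(4*pi*u)/(2*pi) + u*sin(4*pi*u)/(4*pi**2) - 3*u*cos(4*pi*u)/(4*pi) + 3*sin(4*pi*u)/(16*pi**2) - cos(4*pi*u)/pi + cos(4*pi*u)/(16*pi**3); evaluating from -1 to 1: ∫_{-1}^{1} (2*u**2 + 3*u + 4) sin(4*pi*u) du = ((1 - 36*pi**2)/(16*pi**3)) - ((1 - 12*pi**2)/(16*pi**3)) = -3/(2*pi).
Hence b_4 = -3/(2*pi).

-3/(2*pi)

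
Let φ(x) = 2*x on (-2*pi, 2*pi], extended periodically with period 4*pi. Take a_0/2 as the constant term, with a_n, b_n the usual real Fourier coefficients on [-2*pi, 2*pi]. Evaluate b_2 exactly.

-4

b_2 = (1/(2*pi)) ∫_{-2*pi}^{2*pi} φ(x) sin(x) dx.
φ is odd and sin(x) is odd, so the integrand is even and b_2 = 1/pi ∫_0^{2*pi} φ(x) sin(x) dx.
Integrating by parts (boundary term plus one more integral), an antiderivative of (2*x) sin(x) is -2*x*cos(x) + 2*sin(x); evaluating from 0 to 2*pi: ∫_{0}^{2*pi} (2*x) sin(x) dx = (-4*pi) - (0) = -4*pi.
Hence b_2 = (1/pi)·(-4*pi) = -4.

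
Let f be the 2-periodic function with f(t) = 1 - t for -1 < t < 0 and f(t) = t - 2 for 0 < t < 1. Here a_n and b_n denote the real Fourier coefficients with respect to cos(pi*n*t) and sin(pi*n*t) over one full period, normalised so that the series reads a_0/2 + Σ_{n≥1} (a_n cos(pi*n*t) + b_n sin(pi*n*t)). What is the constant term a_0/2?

a_0 = ∫_{-1}^{1} f(t) dt = 0.
So the constant term a_0/2 = 0.

0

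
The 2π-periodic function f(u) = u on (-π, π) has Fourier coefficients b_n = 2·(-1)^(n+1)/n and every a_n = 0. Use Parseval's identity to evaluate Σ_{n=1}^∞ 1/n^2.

pi**2/6

Parseval: Σ b_n^2 = (1/π) ∫_{-π}^{π} f(u)^2 du = 2*pi**2/3.
Σ b_n^2 = Σ 4/n^2, so Σ 1/n^2 = (2*pi**2/3)/4 = pi**2/6.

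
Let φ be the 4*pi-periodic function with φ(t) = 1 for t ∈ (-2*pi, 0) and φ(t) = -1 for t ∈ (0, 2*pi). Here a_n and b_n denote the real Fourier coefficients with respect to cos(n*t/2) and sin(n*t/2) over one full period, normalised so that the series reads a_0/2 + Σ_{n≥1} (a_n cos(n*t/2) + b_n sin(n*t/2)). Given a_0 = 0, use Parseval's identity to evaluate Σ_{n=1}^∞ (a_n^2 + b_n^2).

Parseval: a_0^2/2 + Σ_{n≥1} (a_n^2+b_n^2) = (1/(2*pi)) ∫_{-2*pi}^{2*pi} φ(t)^2 dt = 2.
Subtract a_0^2/2 = 0: Σ (a_n^2+b_n^2) = 2.

2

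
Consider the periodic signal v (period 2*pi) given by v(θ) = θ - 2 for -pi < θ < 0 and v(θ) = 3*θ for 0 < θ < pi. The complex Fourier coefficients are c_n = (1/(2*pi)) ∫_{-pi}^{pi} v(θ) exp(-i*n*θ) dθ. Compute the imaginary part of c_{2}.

1

Since v is real-valued, Im(c_{2}) = -(1/(2*pi)) ∫_{-pi}^{pi} v(θ) sin(2*θ) dθ = -b_{2}/2.
Split the integral at the breakpoints.
Integrating by parts (boundary term plus one more integral), an antiderivative of (θ - 2) sin(2*θ) is -θ*cos(2*θ)/2 + sin(2*θ)/4 + cos(2*θ); evaluating from -pi to 0: ∫_{-pi}^{0} (θ - 2) sin(2*θ) dθ = (1) - (1 + pi/2) = -pi/2.
Integrating by parts (boundary term plus one more integral), an antiderivative of (3*θ) sin(2*θ) is -3*θ*cos(2*θ)/2 + 3*sin(2*θ)/4; evaluating from 0 to pi: ∫_{0}^{pi} (3*θ) sin(2*θ) dθ = (-3*pi/2) - (0) = -3*pi/2.
So ∫_{-pi}^{pi} v(θ) sin(2*θ) dθ = -2*pi.
Hence Im(c_{2}) = (-1/(2*pi))·(-2*pi) = 1.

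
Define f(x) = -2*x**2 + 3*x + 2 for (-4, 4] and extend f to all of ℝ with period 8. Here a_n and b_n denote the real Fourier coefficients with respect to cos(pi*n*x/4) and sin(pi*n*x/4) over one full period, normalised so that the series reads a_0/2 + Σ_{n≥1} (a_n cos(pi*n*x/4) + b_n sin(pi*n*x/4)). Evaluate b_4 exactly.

-6/pi

b_4 = 1/4 ∫_{-4}^{4} f(x) sin(pi*x) dx.
Integrating by parts twice (tabular method), an antiderivative of (-2*x**2 + 3*x + 2) sin(pi*x) is 2*x**2*cos(pi*x)/pi - 4*x*sin(pi*x)/pi**2 - 3*x*cos(pi*x)/pi + 3*sin(pi*x)/pi**2 - 2*cos(pi*x)/pi - 4*cos(pi*x)/pi**3; evaluating from -4 to 4: ∫_{-4}^{4} (-2*x**2 + 3*x + 2) sin(pi*x) dx = (-4/pi**3 + 18/pi) - (-4/pi**3 + 42/pi) = -24/pi.
Hence b_4 = (1/4)·(-24/pi) = -6/pi.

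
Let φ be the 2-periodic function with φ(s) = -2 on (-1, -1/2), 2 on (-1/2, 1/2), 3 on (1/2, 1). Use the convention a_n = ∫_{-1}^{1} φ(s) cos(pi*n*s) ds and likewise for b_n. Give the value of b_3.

b_3 = ∫_{-1}^{1} φ(s) sin(3*pi*s) ds.
Split the integral at the breakpoints.
Directly, an antiderivative of (-2) sin(3*pi*s) is 2*cos(3*pi*s)/(3*pi); evaluating from -1 to -1/2: ∫_{-1}^{-1/2} (-2) sin(3*pi*s) ds = (0) - (-2/(3*pi)) = 2/(3*pi).
Directly, an antiderivative of (2) sin(3*pi*s) is -2*cos(3*pi*s)/(3*pi); evaluating from -1/2 to 1/2: ∫_{-1/2}^{1/2} (2) sin(3*pi*s) ds = (0) - (0) = 0.
Directly, an antiderivative of (3) sin(3*pi*s) is -cos(3*pi*s)/pi; evaluating from 1/2 to 1: ∫_{1/2}^{1} (3) sin(3*pi*s) ds = (1/pi) - (0) = 1/pi.
Summing the pieces gives b_3 = 5/(3*pi).

5/(3*pi)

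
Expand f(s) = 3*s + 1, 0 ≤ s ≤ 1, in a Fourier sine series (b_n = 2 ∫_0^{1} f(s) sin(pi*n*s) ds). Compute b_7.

b_7 = 2 ∫_0^{1} (3*s + 1) sin(7*pi*s) ds.
Integrating by parts (boundary term plus one more integral), an antiderivative of (3*s + 1) sin(7*pi*s) is -3*s*cos(7*pi*s)/(7*pi) + 3*sin(7*pi*s)/(49*pi**2) - cos(7*pi*s)/(7*pi); evaluating from 0 to 1: ∫_{0}^{1} (3*s + 1) sin(7*pi*s) ds = (4/(7*pi)) - (-1/(7*pi)) = 5/(7*pi).
Hence b_7 = 2·(5/(7*pi)) = 10/(7*pi).

10/(7*pi)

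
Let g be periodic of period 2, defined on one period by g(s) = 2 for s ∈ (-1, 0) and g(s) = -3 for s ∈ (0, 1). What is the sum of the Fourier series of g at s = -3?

s = -3 differs from s = -1 by -1 full period(s), and the series is 2-periodic.
At s = -1 the one-sided limits are g(-1^-) = -3 and g(-1^+) = 2.
By Dirichlet's theorem the series converges to their average, [(-3) + (2)]/2 = -1/2.

-1/2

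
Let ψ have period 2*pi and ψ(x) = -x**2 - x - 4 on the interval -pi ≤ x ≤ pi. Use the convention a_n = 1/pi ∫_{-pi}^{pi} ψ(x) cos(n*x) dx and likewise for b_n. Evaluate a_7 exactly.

a_7 = 1/pi ∫_{-pi}^{pi} ψ(x) cos(7*x) dx.
Integrating by parts twice (tabular method), an antiderivative of (-x**2 - x - 4) cos(7*x) is -x**2*sin(7*x)/7 - x*sin(7*x)/7 - 2*x*cos(7*x)/49 - 194*sin(7*x)/343 - cos(7*x)/49; evaluating from -pi to pi: ∫_{-pi}^{pi} (-x**2 - x - 4) cos(7*x) dx = (1/49 + 2*pi/49) - (1/49 - 2*pi/49) = 4*pi/49.
Hence a_7 = (1/pi)·(4*pi/49) = 4/49.

4/49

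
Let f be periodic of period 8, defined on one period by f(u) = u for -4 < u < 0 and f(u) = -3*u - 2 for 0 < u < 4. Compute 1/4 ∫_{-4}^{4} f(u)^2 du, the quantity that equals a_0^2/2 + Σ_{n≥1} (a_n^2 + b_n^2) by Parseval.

244/3

1/4 ∫_{-4}^{4} f(u)^2 du = 1/4 · (976/3) = 244/3.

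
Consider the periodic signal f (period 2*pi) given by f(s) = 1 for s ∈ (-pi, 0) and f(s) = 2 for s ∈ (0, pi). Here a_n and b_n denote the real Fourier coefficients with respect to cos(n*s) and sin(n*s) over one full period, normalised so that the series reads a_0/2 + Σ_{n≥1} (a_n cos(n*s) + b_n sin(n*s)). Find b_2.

0

b_2 = 1/pi ∫_{-pi}^{pi} f(s) sin(2*s) ds.
Split the integral at the breakpoints.
Directly, an antiderivative of (1) sin(2*s) is -cos(2*s)/2; evaluating from -pi to 0: ∫_{-pi}^{0} (1) sin(2*s) ds = (-1/2) - (-1/2) = 0.
Directly, an antiderivative of (2) sin(2*s) is -cos(2*s); evaluating from 0 to pi: ∫_{0}^{pi} (2) sin(2*s) ds = (-1) - (-1) = 0.
Summing the pieces and multiplying by (1/pi) gives b_2 = 0.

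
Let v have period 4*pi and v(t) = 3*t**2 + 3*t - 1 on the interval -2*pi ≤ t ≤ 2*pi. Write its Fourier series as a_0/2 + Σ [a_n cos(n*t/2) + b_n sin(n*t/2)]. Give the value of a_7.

-48/49

a_7 = (1/(2*pi)) ∫_{-2*pi}^{2*pi} v(t) cos(7*t/2) dt.
Integrating by parts twice (tabular method), an antiderivative of (3*t**2 + 3*t - 1) cos(7*t/2) is 6*t**2*sin(7*t/2)/7 + 6*t*sin(7*t/2)/7 + 24*t*cos(7*t/2)/49 - 146*sin(7*t/2)/343 + 12*cos(7*t/2)/49; evaluating from -2*pi to 2*pi: ∫_{-2*pi}^{2*pi} (3*t**2 + 3*t - 1) cos(7*t/2) dt = (-48*pi/49 - 12/49) - (-12/49 + 48*pi/49) = -96*pi/49.
Hence a_7 = (1/(2*pi))·(-96*pi/49) = -48/49.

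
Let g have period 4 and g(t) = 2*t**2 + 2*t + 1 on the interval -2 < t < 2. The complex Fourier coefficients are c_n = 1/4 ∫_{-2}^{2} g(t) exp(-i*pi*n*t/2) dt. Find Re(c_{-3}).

Since g is real-valued, Re(c_{-3}) = 1/4 ∫_{-2}^{2} g(t) cos(-3*pi*t/2) dt = a_{3}/2.
Integrating by parts twice (tabular method), an antiderivative of (2*t**2 + 2*t + 1) cos(-3*pi*t/2) is 4*t**2*sin(3*pi*t/2)/(3*pi) + 4*t*sin(3*pi*t/2)/(3*pi) + 16*t*cos(3*pi*t/2)/(9*pi**2) - 32*sin(3*pi*t/2)/(27*pi**3) + 2*sin(3*pi*t/2)/(3*pi) + 8*cos(3*pi*t/2)/(9*pi**2); evaluating from -2 to 2: ∫_{-2}^{2} (2*t**2 + 2*t + 1) cos(-3*pi*t/2) dt = (-40/(9*pi**2)) - (8/(3*pi**2)) = -64/(9*pi**2).
Hence Re(c_{-3}) = (1/4)·(-64/(9*pi**2)) = -16/(9*pi**2).

-16/(9*pi**2)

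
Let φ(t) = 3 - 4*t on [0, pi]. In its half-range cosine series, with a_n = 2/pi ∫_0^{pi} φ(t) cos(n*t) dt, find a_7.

a_7 = 2/pi ∫_0^{pi} (3 - 4*t) cos(7*t) dt.
Integrating by parts (boundary term plus one more integral), an antiderivative of (3 - 4*t) cos(7*t) is -4*t*sin(7*t)/7 + 3*sin(7*t)/7 - 4*cos(7*t)/49; evaluating from 0 to pi: ∫_{0}^{pi} (3 - 4*t) cos(7*t) dt = (4/49) - (-4/49) = 8/49.
Hence a_7 = (2/pi)·(8/49) = 16/(49*pi).

16/(49*pi)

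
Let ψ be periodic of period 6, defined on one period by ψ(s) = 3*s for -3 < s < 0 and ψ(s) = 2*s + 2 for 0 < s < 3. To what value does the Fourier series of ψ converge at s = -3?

At s = -3 the one-sided limits are ψ(-3^-) = 8 and ψ(-3^+) = -9.
By Dirichlet's theorem the series converges to their average, [(8) + (-9)]/2 = -1/2.

-1/2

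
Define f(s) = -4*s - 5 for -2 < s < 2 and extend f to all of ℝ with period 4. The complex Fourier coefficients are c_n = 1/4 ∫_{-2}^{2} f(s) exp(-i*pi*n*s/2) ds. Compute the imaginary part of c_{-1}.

-8/pi

Since f is real-valued, Im(c_{-1}) = -1/4 ∫_{-2}^{2} f(s) sin(-pi*s/2) ds = b_{1}/2.
Integrating by parts (boundary term plus one more integral), an antiderivative of (-4*s - 5) sin(-pi*s/2) is -8*s*cos(pi*s/2)/pi + 16*sin(pi*s/2)/pi**2 - 10*cos(pi*s/2)/pi; evaluating from -2 to 2: ∫_{-2}^{2} (-4*s - 5) sin(-pi*s/2) ds = (26/pi) - (-6/pi) = 32/pi.
Hence Im(c_{-1}) = (-1/4)·(32/pi) = -8/pi.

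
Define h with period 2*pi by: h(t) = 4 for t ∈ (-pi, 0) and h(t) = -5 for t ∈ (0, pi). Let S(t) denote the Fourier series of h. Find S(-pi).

-1/2

t = -pi differs from t = pi by -1 full period(s), and the series is 2*pi-periodic.
At t = pi the one-sided limits are h(pi^-) = -5 and h(pi^+) = 4.
By Dirichlet's theorem the series converges to their average, [(-5) + (4)]/2 = -1/2.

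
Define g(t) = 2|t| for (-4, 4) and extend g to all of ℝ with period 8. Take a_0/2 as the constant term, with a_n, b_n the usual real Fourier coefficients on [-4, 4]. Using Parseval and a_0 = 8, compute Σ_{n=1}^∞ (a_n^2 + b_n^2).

32/3

Parseval: a_0^2/2 + Σ_{n≥1} (a_n^2+b_n^2) = 1/4 ∫_{-4}^{4} g(t)^2 dt = 128/3.
Subtract a_0^2/2 = 32: Σ (a_n^2+b_n^2) = 32/3.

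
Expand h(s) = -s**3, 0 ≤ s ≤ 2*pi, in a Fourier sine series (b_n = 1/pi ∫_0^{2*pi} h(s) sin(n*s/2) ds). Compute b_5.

b_5 = 1/pi ∫_0^{2*pi} (-s**3) sin(5*s/2) ds.
Integrating by parts three times (tabular method), an antiderivative of (-s**3) sin(5*s/2) is 2*s**3*cos(5*s/2)/5 - 12*s**2*sin(5*s/2)/25 - 48*s*cos(5*s/2)/125 + 96*sin(5*s/2)/625; evaluating from 0 to 2*pi: ∫_{0}^{2*pi} (-s**3) sin(5*s/2) ds = (16*pi*(6 - 25*pi**2)/125) - (0) = 16*pi*(6 - 25*pi**2)/125.
Hence b_5 = (1/pi)·(16*pi*(6 - 25*pi**2)/125) = 96/125 - 16*pi**2/5.

96/125 - 16*pi**2/5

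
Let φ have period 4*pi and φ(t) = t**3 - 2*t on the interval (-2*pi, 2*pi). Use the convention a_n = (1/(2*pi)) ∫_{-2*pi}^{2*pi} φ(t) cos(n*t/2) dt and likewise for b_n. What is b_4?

b_4 = (1/(2*pi)) ∫_{-2*pi}^{2*pi} φ(t) sin(2*t) dt.
φ is odd and sin(2*t) is odd, so the integrand is even and b_4 = 1/pi ∫_0^{2*pi} φ(t) sin(2*t) dt.
Integrating by parts three times (tabular method), an antiderivative of (t**3 - 2*t) sin(2*t) is -t**3*cos(2*t)/2 + 3*t**2*sin(2*t)/4 + 7*t*cos(2*t)/4 - 7*sin(2*t)/8; evaluating from 0 to 2*pi: ∫_{0}^{2*pi} (t**3 - 2*t) sin(2*t) dt = (pi*(7 - 8*pi**2)/2) - (0) = pi*(7 - 8*pi**2)/2.
Hence b_4 = (1/pi)·(pi*(7 - 8*pi**2)/2) = 7/2 - 4*pi**2.

7/2 - 4*pi**2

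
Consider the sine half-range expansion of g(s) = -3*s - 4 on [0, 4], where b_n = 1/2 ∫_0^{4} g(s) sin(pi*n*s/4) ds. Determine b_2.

b_2 = 1/2 ∫_0^{4} (-3*s - 4) sin(pi*s/2) ds.
Integrating by parts (boundary term plus one more integral), an antiderivative of (-3*s - 4) sin(pi*s/2) is 6*s*cos(pi*s/2)/pi - 12*sin(pi*s/2)/pi**2 + 8*cos(pi*s/2)/pi; evaluating from 0 to 4: ∫_{0}^{4} (-3*s - 4) sin(pi*s/2) ds = (32/pi) - (8/pi) = 24/pi.
Hence b_2 = (1/2)·(24/pi) = 12/pi.

12/pi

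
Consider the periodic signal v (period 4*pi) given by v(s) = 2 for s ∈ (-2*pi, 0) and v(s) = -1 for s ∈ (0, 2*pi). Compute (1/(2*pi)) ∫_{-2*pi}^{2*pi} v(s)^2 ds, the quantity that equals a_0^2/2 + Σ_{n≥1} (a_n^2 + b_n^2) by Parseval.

5

(1/(2*pi)) ∫_{-2*pi}^{2*pi} v(s)^2 ds = (1/(2*pi)) · (10*pi) = 5.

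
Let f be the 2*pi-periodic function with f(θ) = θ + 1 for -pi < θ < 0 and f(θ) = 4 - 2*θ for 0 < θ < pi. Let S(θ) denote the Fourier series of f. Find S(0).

At θ = 0 the one-sided limits are f(0^-) = 1 and f(0^+) = 4.
By Dirichlet's theorem the series converges to their average, [(1) + (4)]/2 = 5/2.

5/2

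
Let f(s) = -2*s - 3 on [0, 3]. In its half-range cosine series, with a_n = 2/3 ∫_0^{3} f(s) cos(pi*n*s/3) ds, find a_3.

8/(3*pi**2)

a_3 = 2/3 ∫_0^{3} (-2*s - 3) cos(pi*s) ds.
Integrating by parts (boundary term plus one more integral), an antiderivative of (-2*s - 3) cos(pi*s) is -2*s*sin(pi*s)/pi - 3*sin(pi*s)/pi - 2*cos(pi*s)/pi**2; evaluating from 0 to 3: ∫_{0}^{3} (-2*s - 3) cos(pi*s) ds = (2/pi**2) - (-2/pi**2) = 4/pi**2.
Hence a_3 = (2/3)·(4/pi**2) = 8/(3*pi**2).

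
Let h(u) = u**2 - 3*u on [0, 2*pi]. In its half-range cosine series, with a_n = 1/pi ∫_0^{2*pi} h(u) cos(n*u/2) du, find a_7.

8*(3 - 2*pi)/(49*pi)

a_7 = 1/pi ∫_0^{2*pi} (u**2 - 3*u) cos(7*u/2) du.
Integrating by parts twice (tabular method), an antiderivative of (u**2 - 3*u) cos(7*u/2) is 2*u**2*sin(7*u/2)/7 - 6*u*sin(7*u/2)/7 + 8*u*cos(7*u/2)/49 - 16*sin(7*u/2)/343 - 12*cos(7*u/2)/49; evaluating from 0 to 2*pi: ∫_{0}^{2*pi} (u**2 - 3*u) cos(7*u/2) du = (12/49 - 16*pi/49) - (-12/49) = 24/49 - 16*pi/49.
Hence a_7 = (1/pi)·(24/49 - 16*pi/49) = 8*(3 - 2*pi)/(49*pi).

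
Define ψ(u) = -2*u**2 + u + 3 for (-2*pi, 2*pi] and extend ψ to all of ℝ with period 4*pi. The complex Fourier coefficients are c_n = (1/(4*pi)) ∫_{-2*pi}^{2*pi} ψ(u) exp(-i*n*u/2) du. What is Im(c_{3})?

-2/3

Since ψ is real-valued, Im(c_{3}) = -(1/(4*pi)) ∫_{-2*pi}^{2*pi} ψ(u) sin(3*u/2) du = -b_{3}/2.
Integrating by parts twice (tabular method), an antiderivative of (-2*u**2 + u + 3) sin(3*u/2) is 4*u**2*cos(3*u/2)/3 - 16*u*sin(3*u/2)/9 - 2*u*cos(3*u/2)/3 + 4*sin(3*u/2)/9 - 86*cos(3*u/2)/27; evaluating from -2*pi to 2*pi: ∫_{-2*pi}^{2*pi} (-2*u**2 + u + 3) sin(3*u/2) du = (-16*pi**2/3 + 86/27 + 4*pi/3) - (-16*pi**2/3 - 4*pi/3 + 86/27) = 8*pi/3.
Hence Im(c_{3}) = (-1/(4*pi))·(8*pi/3) = -2/3.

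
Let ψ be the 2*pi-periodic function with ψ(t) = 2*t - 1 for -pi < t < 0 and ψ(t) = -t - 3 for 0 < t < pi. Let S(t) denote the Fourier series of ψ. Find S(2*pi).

-2

t = 2*pi differs from t = 0 by 1 full period(s), and the series is 2*pi-periodic.
At t = 0 the one-sided limits are ψ(0^-) = -1 and ψ(0^+) = -3.
By Dirichlet's theorem the series converges to their average, [(-1) + (-3)]/2 = -2.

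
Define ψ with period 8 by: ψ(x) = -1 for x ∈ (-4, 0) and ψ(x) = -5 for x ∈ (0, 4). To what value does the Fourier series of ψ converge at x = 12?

-3

x = 12 differs from x = -4 by 2 full period(s), and the series is 8-periodic.
At x = -4 the one-sided limits are ψ(-4^-) = -5 and ψ(-4^+) = -1.
By Dirichlet's theorem the series converges to their average, [(-5) + (-1)]/2 = -3.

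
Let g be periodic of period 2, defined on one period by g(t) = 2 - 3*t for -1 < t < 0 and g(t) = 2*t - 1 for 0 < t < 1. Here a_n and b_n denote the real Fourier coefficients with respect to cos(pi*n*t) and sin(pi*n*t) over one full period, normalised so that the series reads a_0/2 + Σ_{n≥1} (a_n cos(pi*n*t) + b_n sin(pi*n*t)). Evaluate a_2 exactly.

a_2 = ∫_{-1}^{1} g(t) cos(2*pi*t) dt.
Split the integral at the breakpoints.
Integrating by parts (boundary term plus one more integral), an antiderivative of (2 - 3*t) cos(2*pi*t) is -3*t*sin(2*pi*t)/(2*pi) + sin(2*pi*t)/pi - 3*cos(2*pi*t)/(4*pi**2); evaluating from -1 to 0: ∫_{-1}^{0} (2 - 3*t) cos(2*pi*t) dt = (-3/(4*pi**2)) - (-3/(4*pi**2)) = 0.
Integrating by parts (boundary term plus one more integral), an antiderivative of (2*t - 1) cos(2*pi*t) is t*sin(2*pi*t)/pi - sin(2*pi*t)/(2*pi) + cos(2*pi*t)/(2*pi**2); evaluating from 0 to 1: ∫_{0}^{1} (2*t - 1) cos(2*pi*t) dt = (1/(2*pi**2)) - (1/(2*pi**2)) = 0.
Summing the pieces gives a_2 = 0.

0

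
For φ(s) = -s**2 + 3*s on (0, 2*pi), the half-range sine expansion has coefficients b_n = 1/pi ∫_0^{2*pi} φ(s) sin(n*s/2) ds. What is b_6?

b_6 = 1/pi ∫_0^{2*pi} (-s**2 + 3*s) sin(3*s) ds.
Integrating by parts twice (tabular method), an antiderivative of (-s**2 + 3*s) sin(3*s) is s**2*cos(3*s)/3 - 2*s*sin(3*s)/9 - s*cos(3*s) + sin(3*s)/3 - 2*cos(3*s)/27; evaluating from 0 to 2*pi: ∫_{0}^{2*pi} (-s**2 + 3*s) sin(3*s) ds = (-2*pi - 2/27 + 4*pi**2/3) - (-2/27) = 2*pi*(-3 + 2*pi)/3.
Hence b_6 = (1/pi)·(2*pi*(-3 + 2*pi)/3) = -2 + 4*pi/3.

-2 + 4*pi/3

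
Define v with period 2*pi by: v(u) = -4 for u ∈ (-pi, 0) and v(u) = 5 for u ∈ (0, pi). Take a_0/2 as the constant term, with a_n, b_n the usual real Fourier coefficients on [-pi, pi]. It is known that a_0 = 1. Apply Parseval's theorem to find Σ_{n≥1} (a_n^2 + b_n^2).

Parseval: a_0^2/2 + Σ_{n≥1} (a_n^2+b_n^2) = 1/pi ∫_{-pi}^{pi} v(u)^2 du = 41.
Subtract a_0^2/2 = 1/2: Σ (a_n^2+b_n^2) = 81/2.

81/2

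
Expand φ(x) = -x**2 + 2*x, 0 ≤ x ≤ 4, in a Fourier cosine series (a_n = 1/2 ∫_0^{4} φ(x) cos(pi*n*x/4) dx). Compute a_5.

32/(25*pi**2)

a_5 = 1/2 ∫_0^{4} (-x**2 + 2*x) cos(5*pi*x/4) dx.
Integrating by parts twice (tabular method), an antiderivative of (-x**2 + 2*x) cos(5*pi*x/4) is -4*x**2*sin(5*pi*x/4)/(5*pi) + 8*x*sin(5*pi*x/4)/(5*pi) - 32*x*cos(5*pi*x/4)/(25*pi**2) + 128*sin(5*pi*x/4)/(125*pi**3) + 32*cos(5*pi*x/4)/(25*pi**2); evaluating from 0 to 4: ∫_{0}^{4} (-x**2 + 2*x) cos(5*pi*x/4) dx = (96/(25*pi**2)) - (32/(25*pi**2)) = 64/(25*pi**2).
Hence a_5 = (1/2)·(64/(25*pi**2)) = 32/(25*pi**2).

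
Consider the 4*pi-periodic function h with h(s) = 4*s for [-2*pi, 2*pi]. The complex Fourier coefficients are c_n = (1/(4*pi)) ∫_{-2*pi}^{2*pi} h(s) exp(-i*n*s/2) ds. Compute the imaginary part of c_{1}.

-8

Since h is real-valued, Im(c_{1}) = -(1/(4*pi)) ∫_{-2*pi}^{2*pi} h(s) sin(s/2) ds = -b_{1}/2.
h is odd and sin(s/2) is odd, so the integrand is even: ∫_{-2*pi}^{2*pi} h(s) sin(s/2) ds = 2∫_0^{2*pi} h(s) sin(s/2) ds.
Integrating by parts (boundary term plus one more integral), an antiderivative of (4*s) sin(s/2) is -8*s*cos(s/2) + 16*sin(s/2); evaluating from 0 to 2*pi: ∫_{0}^{2*pi} (4*s) sin(s/2) ds = (16*pi) - (0) = 16*pi.
So ∫_{-2*pi}^{2*pi} h(s) sin(s/2) ds = 32*pi.
Hence Im(c_{1}) = (-1/(4*pi))·(32*pi) = -8.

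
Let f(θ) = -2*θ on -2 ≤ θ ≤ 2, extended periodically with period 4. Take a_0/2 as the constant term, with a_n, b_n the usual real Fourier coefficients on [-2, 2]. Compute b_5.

-8/(5*pi)

b_5 = 1/2 ∫_{-2}^{2} f(θ) sin(5*pi*θ/2) dθ.
f is odd and sin(5*pi*θ/2) is odd, so the integrand is even and b_5 = ∫_0^{2} f(θ) sin(5*pi*θ/2) dθ.
Integrating by parts (boundary term plus one more integral), an antiderivative of (-2*θ) sin(5*pi*θ/2) is 4*θ*cos(5*pi*θ/2)/(5*pi) - 8*sin(5*pi*θ/2)/(25*pi**2); evaluating from 0 to 2: ∫_{0}^{2} (-2*θ) sin(5*pi*θ/2) dθ = (-8/(5*pi)) - (0) = -8/(5*pi).
Hence b_5 = -8/(5*pi).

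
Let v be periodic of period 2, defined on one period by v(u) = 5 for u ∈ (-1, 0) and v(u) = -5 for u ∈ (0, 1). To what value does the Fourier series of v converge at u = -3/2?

-5

u = -3/2 differs from u = 1/2 by -1 full period(s), and the series is 2-periodic.
v is continuous at u = 1/2 with value -5, so the series converges to -5 there.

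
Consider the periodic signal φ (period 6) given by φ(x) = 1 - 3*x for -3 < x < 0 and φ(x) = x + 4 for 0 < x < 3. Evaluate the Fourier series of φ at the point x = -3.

17/2

At x = -3 the one-sided limits are φ(-3^-) = 7 and φ(-3^+) = 10.
By Dirichlet's theorem the series converges to their average, [(7) + (10)]/2 = 17/2.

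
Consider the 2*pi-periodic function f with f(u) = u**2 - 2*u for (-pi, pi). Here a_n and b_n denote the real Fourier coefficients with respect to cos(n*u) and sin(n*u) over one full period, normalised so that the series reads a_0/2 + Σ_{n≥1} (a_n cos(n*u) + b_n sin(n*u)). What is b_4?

1

b_4 = 1/pi ∫_{-pi}^{pi} f(u) sin(4*u) du.
Integrating by parts twice (tabular method), an antiderivative of (u**2 - 2*u) sin(4*u) is -u**2*cos(4*u)/4 + u*sin(4*u)/8 + u*cos(4*u)/2 - sin(4*u)/8 + cos(4*u)/32; evaluating from -pi to pi: ∫_{-pi}^{pi} (u**2 - 2*u) sin(4*u) du = (-pi**2/4 + 1/32 + pi/2) - (-pi**2/4 - pi/2 + 1/32) = pi.
Hence b_4 = (1/pi)·(pi) = 1.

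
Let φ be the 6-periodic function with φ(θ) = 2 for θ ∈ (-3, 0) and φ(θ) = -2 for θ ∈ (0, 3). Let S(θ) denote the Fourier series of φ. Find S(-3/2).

φ is continuous at θ = -3/2 with value 2, so the series converges to 2 there.

2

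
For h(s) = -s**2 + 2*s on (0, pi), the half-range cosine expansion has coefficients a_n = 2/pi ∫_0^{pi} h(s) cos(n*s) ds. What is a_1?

a_1 = 2/pi ∫_0^{pi} (-s**2 + 2*s) cos(s) ds.
Integrating by parts twice (tabular method), an antiderivative of (-s**2 + 2*s) cos(s) is -s**2*sin(s) + 2*s*sin(s) - 2*s*cos(s) + 2*sin(s) + 2*cos(s); evaluating from 0 to pi: ∫_{0}^{pi} (-s**2 + 2*s) cos(s) ds = (-2 + 2*pi) - (2) = -4 + 2*pi.
Hence a_1 = (2/pi)·(-4 + 2*pi) = 4 - 8/pi.

4 - 8/pi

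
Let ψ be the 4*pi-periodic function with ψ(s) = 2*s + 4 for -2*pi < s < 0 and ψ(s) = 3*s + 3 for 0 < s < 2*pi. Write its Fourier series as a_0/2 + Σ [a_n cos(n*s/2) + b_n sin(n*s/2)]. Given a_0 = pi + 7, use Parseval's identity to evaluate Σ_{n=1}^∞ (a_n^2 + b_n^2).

Parseval: a_0^2/2 + Σ_{n≥1} (a_n^2+b_n^2) = (1/(2*pi)) ∫_{-2*pi}^{2*pi} ψ(s)^2 ds = 2*pi + 25 + 52*pi**2/3.
Subtract a_0^2/2 = (pi + 7)**2/2: Σ (a_n^2+b_n^2) = -5*pi + 1/2 + 101*pi**2/6.

-5*pi + 1/2 + 101*pi**2/6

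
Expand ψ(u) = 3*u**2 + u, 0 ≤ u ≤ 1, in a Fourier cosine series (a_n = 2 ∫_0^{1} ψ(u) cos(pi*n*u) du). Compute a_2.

a_2 = 2 ∫_0^{1} (3*u**2 + u) cos(2*pi*u) du.
Integrating by parts twice (tabular method), an antiderivative of (3*u**2 + u) cos(2*pi*u) is 3*u**2*sin(2*pi*u)/(2*pi) + u*sin(2*pi*u)/(2*pi) + 3*u*cos(2*pi*u)/(2*pi**2) - 3*sin(2*pi*u)/(4*pi**3) + cos(2*pi*u)/(4*pi**2); evaluating from 0 to 1: ∫_{0}^{1} (3*u**2 + u) cos(2*pi*u) du = (7/(4*pi**2)) - (1/(4*pi**2)) = 3/(2*pi**2).
Hence a_2 = 2·(3/(2*pi**2)) = 3/pi**2.

3/pi**2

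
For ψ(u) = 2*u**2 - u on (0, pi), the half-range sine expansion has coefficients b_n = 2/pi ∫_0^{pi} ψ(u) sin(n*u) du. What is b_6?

1/3 - 2*pi/3

b_6 = 2/pi ∫_0^{pi} (2*u**2 - u) sin(6*u) du.
Integrating by parts twice (tabular method), an antiderivative of (2*u**2 - u) sin(6*u) is -u**2*cos(6*u)/3 + u*sin(6*u)/9 + u*cos(6*u)/6 - sin(6*u)/36 + cos(6*u)/54; evaluating from 0 to pi: ∫_{0}^{pi} (2*u**2 - u) sin(6*u) du = (-pi**2/3 + 1/54 + pi/6) - (1/54) = pi*(1 - 2*pi)/6.
Hence b_6 = (2/pi)·(pi*(1 - 2*pi)/6) = 1/3 - 2*pi/3.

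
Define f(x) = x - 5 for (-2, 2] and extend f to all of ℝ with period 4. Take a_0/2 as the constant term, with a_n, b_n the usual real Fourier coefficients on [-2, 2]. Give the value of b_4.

-1/pi

b_4 = 1/2 ∫_{-2}^{2} f(x) sin(2*pi*x) dx.
Integrating by parts (boundary term plus one more integral), an antiderivative of (x - 5) sin(2*pi*x) is -x*cos(2*pi*x)/(2*pi) + sin(2*pi*x)/(4*pi**2) + 5*cos(2*pi*x)/(2*pi); evaluating from -2 to 2: ∫_{-2}^{2} (x - 5) sin(2*pi*x) dx = (3/(2*pi)) - (7/(2*pi)) = -2/pi.
Hence b_4 = (1/2)·(-2/pi) = -1/pi.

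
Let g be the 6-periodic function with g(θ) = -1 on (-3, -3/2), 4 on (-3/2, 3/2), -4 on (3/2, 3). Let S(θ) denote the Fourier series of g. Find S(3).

θ = 3 differs from θ = -3 by 1 full period(s), and the series is 6-periodic.
At θ = -3 the one-sided limits are g(-3^-) = -4 and g(-3^+) = -1.
By Dirichlet's theorem the series converges to their average, [(-4) + (-1)]/2 = -5/2.

-5/2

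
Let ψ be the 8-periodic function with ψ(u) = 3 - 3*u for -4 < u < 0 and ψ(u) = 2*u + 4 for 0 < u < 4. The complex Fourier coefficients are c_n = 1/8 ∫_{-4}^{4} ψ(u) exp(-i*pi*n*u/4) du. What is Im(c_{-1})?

Since ψ is real-valued, Im(c_{-1}) = -1/8 ∫_{-4}^{4} ψ(u) sin(-pi*u/4) du = b_{1}/2.
Split the integral at the breakpoints.
Integrating by parts (boundary term plus one more integral), an antiderivative of (3 - 3*u) sin(-pi*u/4) is -12*u*cos(pi*u/4)/pi + 48*sin(pi*u/4)/pi**2 + 12*cos(pi*u/4)/pi; evaluating from -4 to 0: ∫_{-4}^{0} (3 - 3*u) sin(-pi*u/4) du = (12/pi) - (-60/pi) = 72/pi.
Integrating by parts (boundary term plus one more integral), an antiderivative of (2*u + 4) sin(-pi*u/4) is 8*u*cos(pi*u/4)/pi - 32*sin(pi*u/4)/pi**2 + 16*cos(pi*u/4)/pi; evaluating from 0 to 4: ∫_{0}^{4} (2*u + 4) sin(-pi*u/4) du = (-48/pi) - (16/pi) = -64/pi.
So ∫_{-4}^{4} ψ(u) sin(-pi*u/4) du = 8/pi.
Hence Im(c_{-1}) = (-1/8)·(8/pi) = -1/pi.

-1/pi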